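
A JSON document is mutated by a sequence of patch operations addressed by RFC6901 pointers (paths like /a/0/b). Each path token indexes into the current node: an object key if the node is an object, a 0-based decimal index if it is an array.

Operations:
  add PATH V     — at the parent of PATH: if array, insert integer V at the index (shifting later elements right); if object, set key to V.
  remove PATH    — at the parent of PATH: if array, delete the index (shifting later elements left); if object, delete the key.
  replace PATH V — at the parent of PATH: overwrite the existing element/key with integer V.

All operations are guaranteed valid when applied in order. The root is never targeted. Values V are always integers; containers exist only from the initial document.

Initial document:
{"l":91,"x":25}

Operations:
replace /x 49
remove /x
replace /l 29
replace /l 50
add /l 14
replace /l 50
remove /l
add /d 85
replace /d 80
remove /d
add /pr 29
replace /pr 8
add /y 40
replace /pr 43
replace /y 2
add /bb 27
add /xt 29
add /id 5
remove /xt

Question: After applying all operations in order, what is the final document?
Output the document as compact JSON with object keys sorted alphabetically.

After op 1 (replace /x 49): {"l":91,"x":49}
After op 2 (remove /x): {"l":91}
After op 3 (replace /l 29): {"l":29}
After op 4 (replace /l 50): {"l":50}
After op 5 (add /l 14): {"l":14}
After op 6 (replace /l 50): {"l":50}
After op 7 (remove /l): {}
After op 8 (add /d 85): {"d":85}
After op 9 (replace /d 80): {"d":80}
After op 10 (remove /d): {}
After op 11 (add /pr 29): {"pr":29}
After op 12 (replace /pr 8): {"pr":8}
After op 13 (add /y 40): {"pr":8,"y":40}
After op 14 (replace /pr 43): {"pr":43,"y":40}
After op 15 (replace /y 2): {"pr":43,"y":2}
After op 16 (add /bb 27): {"bb":27,"pr":43,"y":2}
After op 17 (add /xt 29): {"bb":27,"pr":43,"xt":29,"y":2}
After op 18 (add /id 5): {"bb":27,"id":5,"pr":43,"xt":29,"y":2}
After op 19 (remove /xt): {"bb":27,"id":5,"pr":43,"y":2}

Answer: {"bb":27,"id":5,"pr":43,"y":2}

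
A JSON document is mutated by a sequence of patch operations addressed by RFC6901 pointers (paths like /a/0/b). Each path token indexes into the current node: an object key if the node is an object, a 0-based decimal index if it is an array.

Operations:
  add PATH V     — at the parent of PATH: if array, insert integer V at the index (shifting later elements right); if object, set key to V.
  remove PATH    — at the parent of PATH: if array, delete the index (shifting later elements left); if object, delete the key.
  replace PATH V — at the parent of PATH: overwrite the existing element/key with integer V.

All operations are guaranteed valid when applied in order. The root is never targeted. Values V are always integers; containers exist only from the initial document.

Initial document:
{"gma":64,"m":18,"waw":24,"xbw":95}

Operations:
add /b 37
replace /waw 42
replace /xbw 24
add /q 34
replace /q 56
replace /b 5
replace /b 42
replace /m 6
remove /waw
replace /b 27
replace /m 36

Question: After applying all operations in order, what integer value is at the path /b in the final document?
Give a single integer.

After op 1 (add /b 37): {"b":37,"gma":64,"m":18,"waw":24,"xbw":95}
After op 2 (replace /waw 42): {"b":37,"gma":64,"m":18,"waw":42,"xbw":95}
After op 3 (replace /xbw 24): {"b":37,"gma":64,"m":18,"waw":42,"xbw":24}
After op 4 (add /q 34): {"b":37,"gma":64,"m":18,"q":34,"waw":42,"xbw":24}
After op 5 (replace /q 56): {"b":37,"gma":64,"m":18,"q":56,"waw":42,"xbw":24}
After op 6 (replace /b 5): {"b":5,"gma":64,"m":18,"q":56,"waw":42,"xbw":24}
After op 7 (replace /b 42): {"b":42,"gma":64,"m":18,"q":56,"waw":42,"xbw":24}
After op 8 (replace /m 6): {"b":42,"gma":64,"m":6,"q":56,"waw":42,"xbw":24}
After op 9 (remove /waw): {"b":42,"gma":64,"m":6,"q":56,"xbw":24}
After op 10 (replace /b 27): {"b":27,"gma":64,"m":6,"q":56,"xbw":24}
After op 11 (replace /m 36): {"b":27,"gma":64,"m":36,"q":56,"xbw":24}
Value at /b: 27

Answer: 27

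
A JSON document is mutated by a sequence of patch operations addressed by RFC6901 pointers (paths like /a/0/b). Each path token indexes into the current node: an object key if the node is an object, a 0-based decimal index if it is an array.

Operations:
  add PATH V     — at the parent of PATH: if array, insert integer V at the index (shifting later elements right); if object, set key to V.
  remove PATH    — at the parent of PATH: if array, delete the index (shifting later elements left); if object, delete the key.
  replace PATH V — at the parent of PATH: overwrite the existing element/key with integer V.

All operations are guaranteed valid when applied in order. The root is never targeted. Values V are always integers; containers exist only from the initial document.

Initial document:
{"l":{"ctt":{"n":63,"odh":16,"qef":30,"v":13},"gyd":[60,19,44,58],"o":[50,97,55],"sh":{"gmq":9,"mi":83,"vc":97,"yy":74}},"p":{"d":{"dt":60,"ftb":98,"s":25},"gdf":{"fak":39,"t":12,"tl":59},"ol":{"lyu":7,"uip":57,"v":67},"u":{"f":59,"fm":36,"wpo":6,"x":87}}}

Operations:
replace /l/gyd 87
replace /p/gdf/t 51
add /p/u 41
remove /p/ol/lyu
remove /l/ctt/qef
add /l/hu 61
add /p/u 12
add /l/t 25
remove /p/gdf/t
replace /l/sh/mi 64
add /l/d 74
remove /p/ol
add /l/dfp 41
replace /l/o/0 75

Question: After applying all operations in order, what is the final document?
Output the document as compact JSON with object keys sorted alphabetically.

After op 1 (replace /l/gyd 87): {"l":{"ctt":{"n":63,"odh":16,"qef":30,"v":13},"gyd":87,"o":[50,97,55],"sh":{"gmq":9,"mi":83,"vc":97,"yy":74}},"p":{"d":{"dt":60,"ftb":98,"s":25},"gdf":{"fak":39,"t":12,"tl":59},"ol":{"lyu":7,"uip":57,"v":67},"u":{"f":59,"fm":36,"wpo":6,"x":87}}}
After op 2 (replace /p/gdf/t 51): {"l":{"ctt":{"n":63,"odh":16,"qef":30,"v":13},"gyd":87,"o":[50,97,55],"sh":{"gmq":9,"mi":83,"vc":97,"yy":74}},"p":{"d":{"dt":60,"ftb":98,"s":25},"gdf":{"fak":39,"t":51,"tl":59},"ol":{"lyu":7,"uip":57,"v":67},"u":{"f":59,"fm":36,"wpo":6,"x":87}}}
After op 3 (add /p/u 41): {"l":{"ctt":{"n":63,"odh":16,"qef":30,"v":13},"gyd":87,"o":[50,97,55],"sh":{"gmq":9,"mi":83,"vc":97,"yy":74}},"p":{"d":{"dt":60,"ftb":98,"s":25},"gdf":{"fak":39,"t":51,"tl":59},"ol":{"lyu":7,"uip":57,"v":67},"u":41}}
After op 4 (remove /p/ol/lyu): {"l":{"ctt":{"n":63,"odh":16,"qef":30,"v":13},"gyd":87,"o":[50,97,55],"sh":{"gmq":9,"mi":83,"vc":97,"yy":74}},"p":{"d":{"dt":60,"ftb":98,"s":25},"gdf":{"fak":39,"t":51,"tl":59},"ol":{"uip":57,"v":67},"u":41}}
After op 5 (remove /l/ctt/qef): {"l":{"ctt":{"n":63,"odh":16,"v":13},"gyd":87,"o":[50,97,55],"sh":{"gmq":9,"mi":83,"vc":97,"yy":74}},"p":{"d":{"dt":60,"ftb":98,"s":25},"gdf":{"fak":39,"t":51,"tl":59},"ol":{"uip":57,"v":67},"u":41}}
After op 6 (add /l/hu 61): {"l":{"ctt":{"n":63,"odh":16,"v":13},"gyd":87,"hu":61,"o":[50,97,55],"sh":{"gmq":9,"mi":83,"vc":97,"yy":74}},"p":{"d":{"dt":60,"ftb":98,"s":25},"gdf":{"fak":39,"t":51,"tl":59},"ol":{"uip":57,"v":67},"u":41}}
After op 7 (add /p/u 12): {"l":{"ctt":{"n":63,"odh":16,"v":13},"gyd":87,"hu":61,"o":[50,97,55],"sh":{"gmq":9,"mi":83,"vc":97,"yy":74}},"p":{"d":{"dt":60,"ftb":98,"s":25},"gdf":{"fak":39,"t":51,"tl":59},"ol":{"uip":57,"v":67},"u":12}}
After op 8 (add /l/t 25): {"l":{"ctt":{"n":63,"odh":16,"v":13},"gyd":87,"hu":61,"o":[50,97,55],"sh":{"gmq":9,"mi":83,"vc":97,"yy":74},"t":25},"p":{"d":{"dt":60,"ftb":98,"s":25},"gdf":{"fak":39,"t":51,"tl":59},"ol":{"uip":57,"v":67},"u":12}}
After op 9 (remove /p/gdf/t): {"l":{"ctt":{"n":63,"odh":16,"v":13},"gyd":87,"hu":61,"o":[50,97,55],"sh":{"gmq":9,"mi":83,"vc":97,"yy":74},"t":25},"p":{"d":{"dt":60,"ftb":98,"s":25},"gdf":{"fak":39,"tl":59},"ol":{"uip":57,"v":67},"u":12}}
After op 10 (replace /l/sh/mi 64): {"l":{"ctt":{"n":63,"odh":16,"v":13},"gyd":87,"hu":61,"o":[50,97,55],"sh":{"gmq":9,"mi":64,"vc":97,"yy":74},"t":25},"p":{"d":{"dt":60,"ftb":98,"s":25},"gdf":{"fak":39,"tl":59},"ol":{"uip":57,"v":67},"u":12}}
After op 11 (add /l/d 74): {"l":{"ctt":{"n":63,"odh":16,"v":13},"d":74,"gyd":87,"hu":61,"o":[50,97,55],"sh":{"gmq":9,"mi":64,"vc":97,"yy":74},"t":25},"p":{"d":{"dt":60,"ftb":98,"s":25},"gdf":{"fak":39,"tl":59},"ol":{"uip":57,"v":67},"u":12}}
After op 12 (remove /p/ol): {"l":{"ctt":{"n":63,"odh":16,"v":13},"d":74,"gyd":87,"hu":61,"o":[50,97,55],"sh":{"gmq":9,"mi":64,"vc":97,"yy":74},"t":25},"p":{"d":{"dt":60,"ftb":98,"s":25},"gdf":{"fak":39,"tl":59},"u":12}}
After op 13 (add /l/dfp 41): {"l":{"ctt":{"n":63,"odh":16,"v":13},"d":74,"dfp":41,"gyd":87,"hu":61,"o":[50,97,55],"sh":{"gmq":9,"mi":64,"vc":97,"yy":74},"t":25},"p":{"d":{"dt":60,"ftb":98,"s":25},"gdf":{"fak":39,"tl":59},"u":12}}
After op 14 (replace /l/o/0 75): {"l":{"ctt":{"n":63,"odh":16,"v":13},"d":74,"dfp":41,"gyd":87,"hu":61,"o":[75,97,55],"sh":{"gmq":9,"mi":64,"vc":97,"yy":74},"t":25},"p":{"d":{"dt":60,"ftb":98,"s":25},"gdf":{"fak":39,"tl":59},"u":12}}

Answer: {"l":{"ctt":{"n":63,"odh":16,"v":13},"d":74,"dfp":41,"gyd":87,"hu":61,"o":[75,97,55],"sh":{"gmq":9,"mi":64,"vc":97,"yy":74},"t":25},"p":{"d":{"dt":60,"ftb":98,"s":25},"gdf":{"fak":39,"tl":59},"u":12}}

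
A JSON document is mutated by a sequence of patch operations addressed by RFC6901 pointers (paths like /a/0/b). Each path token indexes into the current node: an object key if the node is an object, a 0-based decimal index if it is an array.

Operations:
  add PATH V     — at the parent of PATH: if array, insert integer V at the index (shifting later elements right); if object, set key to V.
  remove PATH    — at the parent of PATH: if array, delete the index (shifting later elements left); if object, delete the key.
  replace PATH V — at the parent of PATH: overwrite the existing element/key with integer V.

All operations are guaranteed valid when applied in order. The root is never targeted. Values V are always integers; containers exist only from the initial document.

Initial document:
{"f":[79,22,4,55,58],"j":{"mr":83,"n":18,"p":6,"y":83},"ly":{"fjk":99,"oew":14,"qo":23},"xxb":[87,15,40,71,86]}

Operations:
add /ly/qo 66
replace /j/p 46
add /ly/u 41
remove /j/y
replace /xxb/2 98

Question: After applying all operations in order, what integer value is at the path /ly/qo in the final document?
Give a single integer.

After op 1 (add /ly/qo 66): {"f":[79,22,4,55,58],"j":{"mr":83,"n":18,"p":6,"y":83},"ly":{"fjk":99,"oew":14,"qo":66},"xxb":[87,15,40,71,86]}
After op 2 (replace /j/p 46): {"f":[79,22,4,55,58],"j":{"mr":83,"n":18,"p":46,"y":83},"ly":{"fjk":99,"oew":14,"qo":66},"xxb":[87,15,40,71,86]}
After op 3 (add /ly/u 41): {"f":[79,22,4,55,58],"j":{"mr":83,"n":18,"p":46,"y":83},"ly":{"fjk":99,"oew":14,"qo":66,"u":41},"xxb":[87,15,40,71,86]}
After op 4 (remove /j/y): {"f":[79,22,4,55,58],"j":{"mr":83,"n":18,"p":46},"ly":{"fjk":99,"oew":14,"qo":66,"u":41},"xxb":[87,15,40,71,86]}
After op 5 (replace /xxb/2 98): {"f":[79,22,4,55,58],"j":{"mr":83,"n":18,"p":46},"ly":{"fjk":99,"oew":14,"qo":66,"u":41},"xxb":[87,15,98,71,86]}
Value at /ly/qo: 66

Answer: 66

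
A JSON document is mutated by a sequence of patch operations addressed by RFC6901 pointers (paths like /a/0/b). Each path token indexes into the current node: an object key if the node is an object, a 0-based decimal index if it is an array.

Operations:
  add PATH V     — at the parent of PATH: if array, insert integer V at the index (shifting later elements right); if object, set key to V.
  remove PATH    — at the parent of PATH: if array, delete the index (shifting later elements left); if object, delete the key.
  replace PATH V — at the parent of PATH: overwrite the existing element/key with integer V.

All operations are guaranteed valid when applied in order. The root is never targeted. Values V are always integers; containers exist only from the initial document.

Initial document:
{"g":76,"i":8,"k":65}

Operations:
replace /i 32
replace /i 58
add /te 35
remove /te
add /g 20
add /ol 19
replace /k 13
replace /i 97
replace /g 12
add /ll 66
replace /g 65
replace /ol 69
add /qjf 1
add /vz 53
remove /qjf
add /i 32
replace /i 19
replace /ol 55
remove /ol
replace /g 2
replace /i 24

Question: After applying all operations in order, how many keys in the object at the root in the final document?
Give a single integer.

Answer: 5

Derivation:
After op 1 (replace /i 32): {"g":76,"i":32,"k":65}
After op 2 (replace /i 58): {"g":76,"i":58,"k":65}
After op 3 (add /te 35): {"g":76,"i":58,"k":65,"te":35}
After op 4 (remove /te): {"g":76,"i":58,"k":65}
After op 5 (add /g 20): {"g":20,"i":58,"k":65}
After op 6 (add /ol 19): {"g":20,"i":58,"k":65,"ol":19}
After op 7 (replace /k 13): {"g":20,"i":58,"k":13,"ol":19}
After op 8 (replace /i 97): {"g":20,"i":97,"k":13,"ol":19}
After op 9 (replace /g 12): {"g":12,"i":97,"k":13,"ol":19}
After op 10 (add /ll 66): {"g":12,"i":97,"k":13,"ll":66,"ol":19}
After op 11 (replace /g 65): {"g":65,"i":97,"k":13,"ll":66,"ol":19}
After op 12 (replace /ol 69): {"g":65,"i":97,"k":13,"ll":66,"ol":69}
After op 13 (add /qjf 1): {"g":65,"i":97,"k":13,"ll":66,"ol":69,"qjf":1}
After op 14 (add /vz 53): {"g":65,"i":97,"k":13,"ll":66,"ol":69,"qjf":1,"vz":53}
After op 15 (remove /qjf): {"g":65,"i":97,"k":13,"ll":66,"ol":69,"vz":53}
After op 16 (add /i 32): {"g":65,"i":32,"k":13,"ll":66,"ol":69,"vz":53}
After op 17 (replace /i 19): {"g":65,"i":19,"k":13,"ll":66,"ol":69,"vz":53}
After op 18 (replace /ol 55): {"g":65,"i":19,"k":13,"ll":66,"ol":55,"vz":53}
After op 19 (remove /ol): {"g":65,"i":19,"k":13,"ll":66,"vz":53}
After op 20 (replace /g 2): {"g":2,"i":19,"k":13,"ll":66,"vz":53}
After op 21 (replace /i 24): {"g":2,"i":24,"k":13,"ll":66,"vz":53}
Size at the root: 5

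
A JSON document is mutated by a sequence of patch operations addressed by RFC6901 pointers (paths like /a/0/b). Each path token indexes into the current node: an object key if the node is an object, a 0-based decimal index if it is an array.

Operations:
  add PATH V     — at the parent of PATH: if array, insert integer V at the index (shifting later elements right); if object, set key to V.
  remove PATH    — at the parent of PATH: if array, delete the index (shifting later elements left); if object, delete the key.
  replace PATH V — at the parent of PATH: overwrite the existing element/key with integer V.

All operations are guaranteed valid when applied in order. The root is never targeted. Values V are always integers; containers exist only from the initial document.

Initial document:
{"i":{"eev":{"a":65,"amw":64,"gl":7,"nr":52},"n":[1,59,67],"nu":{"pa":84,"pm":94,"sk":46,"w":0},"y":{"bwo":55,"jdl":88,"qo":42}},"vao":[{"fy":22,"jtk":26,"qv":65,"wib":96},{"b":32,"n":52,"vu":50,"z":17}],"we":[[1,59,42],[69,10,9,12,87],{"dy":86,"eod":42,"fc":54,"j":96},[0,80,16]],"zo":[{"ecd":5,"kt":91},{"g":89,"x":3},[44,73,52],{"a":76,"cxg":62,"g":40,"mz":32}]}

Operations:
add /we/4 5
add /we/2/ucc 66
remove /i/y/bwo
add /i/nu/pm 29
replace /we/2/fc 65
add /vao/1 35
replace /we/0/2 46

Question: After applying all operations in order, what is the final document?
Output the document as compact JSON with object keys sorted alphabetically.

After op 1 (add /we/4 5): {"i":{"eev":{"a":65,"amw":64,"gl":7,"nr":52},"n":[1,59,67],"nu":{"pa":84,"pm":94,"sk":46,"w":0},"y":{"bwo":55,"jdl":88,"qo":42}},"vao":[{"fy":22,"jtk":26,"qv":65,"wib":96},{"b":32,"n":52,"vu":50,"z":17}],"we":[[1,59,42],[69,10,9,12,87],{"dy":86,"eod":42,"fc":54,"j":96},[0,80,16],5],"zo":[{"ecd":5,"kt":91},{"g":89,"x":3},[44,73,52],{"a":76,"cxg":62,"g":40,"mz":32}]}
After op 2 (add /we/2/ucc 66): {"i":{"eev":{"a":65,"amw":64,"gl":7,"nr":52},"n":[1,59,67],"nu":{"pa":84,"pm":94,"sk":46,"w":0},"y":{"bwo":55,"jdl":88,"qo":42}},"vao":[{"fy":22,"jtk":26,"qv":65,"wib":96},{"b":32,"n":52,"vu":50,"z":17}],"we":[[1,59,42],[69,10,9,12,87],{"dy":86,"eod":42,"fc":54,"j":96,"ucc":66},[0,80,16],5],"zo":[{"ecd":5,"kt":91},{"g":89,"x":3},[44,73,52],{"a":76,"cxg":62,"g":40,"mz":32}]}
After op 3 (remove /i/y/bwo): {"i":{"eev":{"a":65,"amw":64,"gl":7,"nr":52},"n":[1,59,67],"nu":{"pa":84,"pm":94,"sk":46,"w":0},"y":{"jdl":88,"qo":42}},"vao":[{"fy":22,"jtk":26,"qv":65,"wib":96},{"b":32,"n":52,"vu":50,"z":17}],"we":[[1,59,42],[69,10,9,12,87],{"dy":86,"eod":42,"fc":54,"j":96,"ucc":66},[0,80,16],5],"zo":[{"ecd":5,"kt":91},{"g":89,"x":3},[44,73,52],{"a":76,"cxg":62,"g":40,"mz":32}]}
After op 4 (add /i/nu/pm 29): {"i":{"eev":{"a":65,"amw":64,"gl":7,"nr":52},"n":[1,59,67],"nu":{"pa":84,"pm":29,"sk":46,"w":0},"y":{"jdl":88,"qo":42}},"vao":[{"fy":22,"jtk":26,"qv":65,"wib":96},{"b":32,"n":52,"vu":50,"z":17}],"we":[[1,59,42],[69,10,9,12,87],{"dy":86,"eod":42,"fc":54,"j":96,"ucc":66},[0,80,16],5],"zo":[{"ecd":5,"kt":91},{"g":89,"x":3},[44,73,52],{"a":76,"cxg":62,"g":40,"mz":32}]}
After op 5 (replace /we/2/fc 65): {"i":{"eev":{"a":65,"amw":64,"gl":7,"nr":52},"n":[1,59,67],"nu":{"pa":84,"pm":29,"sk":46,"w":0},"y":{"jdl":88,"qo":42}},"vao":[{"fy":22,"jtk":26,"qv":65,"wib":96},{"b":32,"n":52,"vu":50,"z":17}],"we":[[1,59,42],[69,10,9,12,87],{"dy":86,"eod":42,"fc":65,"j":96,"ucc":66},[0,80,16],5],"zo":[{"ecd":5,"kt":91},{"g":89,"x":3},[44,73,52],{"a":76,"cxg":62,"g":40,"mz":32}]}
After op 6 (add /vao/1 35): {"i":{"eev":{"a":65,"amw":64,"gl":7,"nr":52},"n":[1,59,67],"nu":{"pa":84,"pm":29,"sk":46,"w":0},"y":{"jdl":88,"qo":42}},"vao":[{"fy":22,"jtk":26,"qv":65,"wib":96},35,{"b":32,"n":52,"vu":50,"z":17}],"we":[[1,59,42],[69,10,9,12,87],{"dy":86,"eod":42,"fc":65,"j":96,"ucc":66},[0,80,16],5],"zo":[{"ecd":5,"kt":91},{"g":89,"x":3},[44,73,52],{"a":76,"cxg":62,"g":40,"mz":32}]}
After op 7 (replace /we/0/2 46): {"i":{"eev":{"a":65,"amw":64,"gl":7,"nr":52},"n":[1,59,67],"nu":{"pa":84,"pm":29,"sk":46,"w":0},"y":{"jdl":88,"qo":42}},"vao":[{"fy":22,"jtk":26,"qv":65,"wib":96},35,{"b":32,"n":52,"vu":50,"z":17}],"we":[[1,59,46],[69,10,9,12,87],{"dy":86,"eod":42,"fc":65,"j":96,"ucc":66},[0,80,16],5],"zo":[{"ecd":5,"kt":91},{"g":89,"x":3},[44,73,52],{"a":76,"cxg":62,"g":40,"mz":32}]}

Answer: {"i":{"eev":{"a":65,"amw":64,"gl":7,"nr":52},"n":[1,59,67],"nu":{"pa":84,"pm":29,"sk":46,"w":0},"y":{"jdl":88,"qo":42}},"vao":[{"fy":22,"jtk":26,"qv":65,"wib":96},35,{"b":32,"n":52,"vu":50,"z":17}],"we":[[1,59,46],[69,10,9,12,87],{"dy":86,"eod":42,"fc":65,"j":96,"ucc":66},[0,80,16],5],"zo":[{"ecd":5,"kt":91},{"g":89,"x":3},[44,73,52],{"a":76,"cxg":62,"g":40,"mz":32}]}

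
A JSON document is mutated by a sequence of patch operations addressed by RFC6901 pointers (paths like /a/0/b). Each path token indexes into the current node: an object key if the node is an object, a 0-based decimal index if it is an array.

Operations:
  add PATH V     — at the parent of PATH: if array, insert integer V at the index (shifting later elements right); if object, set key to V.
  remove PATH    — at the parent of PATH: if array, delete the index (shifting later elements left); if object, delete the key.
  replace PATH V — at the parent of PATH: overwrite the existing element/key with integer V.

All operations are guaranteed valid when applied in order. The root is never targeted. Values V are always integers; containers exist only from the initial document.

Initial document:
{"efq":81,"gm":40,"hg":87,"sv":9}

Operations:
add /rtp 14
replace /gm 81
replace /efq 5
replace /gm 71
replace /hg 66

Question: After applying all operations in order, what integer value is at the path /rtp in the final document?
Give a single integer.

After op 1 (add /rtp 14): {"efq":81,"gm":40,"hg":87,"rtp":14,"sv":9}
After op 2 (replace /gm 81): {"efq":81,"gm":81,"hg":87,"rtp":14,"sv":9}
After op 3 (replace /efq 5): {"efq":5,"gm":81,"hg":87,"rtp":14,"sv":9}
After op 4 (replace /gm 71): {"efq":5,"gm":71,"hg":87,"rtp":14,"sv":9}
After op 5 (replace /hg 66): {"efq":5,"gm":71,"hg":66,"rtp":14,"sv":9}
Value at /rtp: 14

Answer: 14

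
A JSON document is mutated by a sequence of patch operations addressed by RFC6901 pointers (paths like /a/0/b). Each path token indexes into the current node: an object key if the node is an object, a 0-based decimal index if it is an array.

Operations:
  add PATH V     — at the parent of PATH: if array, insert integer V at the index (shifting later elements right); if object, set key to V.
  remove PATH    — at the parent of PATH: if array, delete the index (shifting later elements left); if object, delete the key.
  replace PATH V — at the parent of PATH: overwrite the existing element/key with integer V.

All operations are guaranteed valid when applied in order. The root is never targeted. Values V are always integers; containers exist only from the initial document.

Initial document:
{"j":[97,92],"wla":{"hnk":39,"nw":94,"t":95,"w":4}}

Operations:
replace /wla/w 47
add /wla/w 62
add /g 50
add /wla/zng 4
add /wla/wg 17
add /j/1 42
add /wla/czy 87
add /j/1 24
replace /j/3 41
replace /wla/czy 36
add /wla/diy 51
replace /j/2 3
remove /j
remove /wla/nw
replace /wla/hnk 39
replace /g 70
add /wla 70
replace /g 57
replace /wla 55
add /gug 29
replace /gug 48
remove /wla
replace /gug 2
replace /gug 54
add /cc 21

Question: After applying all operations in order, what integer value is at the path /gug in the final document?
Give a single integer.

Answer: 54

Derivation:
After op 1 (replace /wla/w 47): {"j":[97,92],"wla":{"hnk":39,"nw":94,"t":95,"w":47}}
After op 2 (add /wla/w 62): {"j":[97,92],"wla":{"hnk":39,"nw":94,"t":95,"w":62}}
After op 3 (add /g 50): {"g":50,"j":[97,92],"wla":{"hnk":39,"nw":94,"t":95,"w":62}}
After op 4 (add /wla/zng 4): {"g":50,"j":[97,92],"wla":{"hnk":39,"nw":94,"t":95,"w":62,"zng":4}}
After op 5 (add /wla/wg 17): {"g":50,"j":[97,92],"wla":{"hnk":39,"nw":94,"t":95,"w":62,"wg":17,"zng":4}}
After op 6 (add /j/1 42): {"g":50,"j":[97,42,92],"wla":{"hnk":39,"nw":94,"t":95,"w":62,"wg":17,"zng":4}}
After op 7 (add /wla/czy 87): {"g":50,"j":[97,42,92],"wla":{"czy":87,"hnk":39,"nw":94,"t":95,"w":62,"wg":17,"zng":4}}
After op 8 (add /j/1 24): {"g":50,"j":[97,24,42,92],"wla":{"czy":87,"hnk":39,"nw":94,"t":95,"w":62,"wg":17,"zng":4}}
After op 9 (replace /j/3 41): {"g":50,"j":[97,24,42,41],"wla":{"czy":87,"hnk":39,"nw":94,"t":95,"w":62,"wg":17,"zng":4}}
After op 10 (replace /wla/czy 36): {"g":50,"j":[97,24,42,41],"wla":{"czy":36,"hnk":39,"nw":94,"t":95,"w":62,"wg":17,"zng":4}}
After op 11 (add /wla/diy 51): {"g":50,"j":[97,24,42,41],"wla":{"czy":36,"diy":51,"hnk":39,"nw":94,"t":95,"w":62,"wg":17,"zng":4}}
After op 12 (replace /j/2 3): {"g":50,"j":[97,24,3,41],"wla":{"czy":36,"diy":51,"hnk":39,"nw":94,"t":95,"w":62,"wg":17,"zng":4}}
After op 13 (remove /j): {"g":50,"wla":{"czy":36,"diy":51,"hnk":39,"nw":94,"t":95,"w":62,"wg":17,"zng":4}}
After op 14 (remove /wla/nw): {"g":50,"wla":{"czy":36,"diy":51,"hnk":39,"t":95,"w":62,"wg":17,"zng":4}}
After op 15 (replace /wla/hnk 39): {"g":50,"wla":{"czy":36,"diy":51,"hnk":39,"t":95,"w":62,"wg":17,"zng":4}}
After op 16 (replace /g 70): {"g":70,"wla":{"czy":36,"diy":51,"hnk":39,"t":95,"w":62,"wg":17,"zng":4}}
After op 17 (add /wla 70): {"g":70,"wla":70}
After op 18 (replace /g 57): {"g":57,"wla":70}
After op 19 (replace /wla 55): {"g":57,"wla":55}
After op 20 (add /gug 29): {"g":57,"gug":29,"wla":55}
After op 21 (replace /gug 48): {"g":57,"gug":48,"wla":55}
After op 22 (remove /wla): {"g":57,"gug":48}
After op 23 (replace /gug 2): {"g":57,"gug":2}
After op 24 (replace /gug 54): {"g":57,"gug":54}
After op 25 (add /cc 21): {"cc":21,"g":57,"gug":54}
Value at /gug: 54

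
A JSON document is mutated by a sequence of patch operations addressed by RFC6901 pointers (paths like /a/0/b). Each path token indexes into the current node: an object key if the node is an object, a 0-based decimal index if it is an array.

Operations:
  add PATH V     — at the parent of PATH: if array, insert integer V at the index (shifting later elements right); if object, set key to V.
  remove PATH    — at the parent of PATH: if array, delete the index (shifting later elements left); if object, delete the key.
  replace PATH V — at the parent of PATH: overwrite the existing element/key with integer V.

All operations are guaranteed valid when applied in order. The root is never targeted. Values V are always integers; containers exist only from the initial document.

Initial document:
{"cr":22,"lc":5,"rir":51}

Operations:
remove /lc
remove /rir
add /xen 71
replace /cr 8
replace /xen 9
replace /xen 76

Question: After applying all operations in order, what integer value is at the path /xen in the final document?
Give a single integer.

After op 1 (remove /lc): {"cr":22,"rir":51}
After op 2 (remove /rir): {"cr":22}
After op 3 (add /xen 71): {"cr":22,"xen":71}
After op 4 (replace /cr 8): {"cr":8,"xen":71}
After op 5 (replace /xen 9): {"cr":8,"xen":9}
After op 6 (replace /xen 76): {"cr":8,"xen":76}
Value at /xen: 76

Answer: 76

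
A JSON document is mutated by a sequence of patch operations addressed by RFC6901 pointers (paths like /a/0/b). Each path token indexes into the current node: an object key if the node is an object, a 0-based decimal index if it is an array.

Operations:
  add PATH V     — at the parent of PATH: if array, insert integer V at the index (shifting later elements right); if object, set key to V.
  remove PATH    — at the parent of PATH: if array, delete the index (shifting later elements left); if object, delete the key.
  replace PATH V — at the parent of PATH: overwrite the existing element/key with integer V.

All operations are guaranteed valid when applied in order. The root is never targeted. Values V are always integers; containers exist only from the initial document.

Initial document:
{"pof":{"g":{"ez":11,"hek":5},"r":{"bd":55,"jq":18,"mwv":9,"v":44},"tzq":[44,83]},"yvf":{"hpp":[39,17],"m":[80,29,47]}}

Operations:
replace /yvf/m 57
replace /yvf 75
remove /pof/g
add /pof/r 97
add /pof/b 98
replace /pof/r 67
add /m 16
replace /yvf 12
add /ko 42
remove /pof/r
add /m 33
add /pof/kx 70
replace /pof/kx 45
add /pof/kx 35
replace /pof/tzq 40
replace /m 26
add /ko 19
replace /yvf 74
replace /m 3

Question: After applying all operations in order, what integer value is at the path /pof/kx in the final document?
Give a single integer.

Answer: 35

Derivation:
After op 1 (replace /yvf/m 57): {"pof":{"g":{"ez":11,"hek":5},"r":{"bd":55,"jq":18,"mwv":9,"v":44},"tzq":[44,83]},"yvf":{"hpp":[39,17],"m":57}}
After op 2 (replace /yvf 75): {"pof":{"g":{"ez":11,"hek":5},"r":{"bd":55,"jq":18,"mwv":9,"v":44},"tzq":[44,83]},"yvf":75}
After op 3 (remove /pof/g): {"pof":{"r":{"bd":55,"jq":18,"mwv":9,"v":44},"tzq":[44,83]},"yvf":75}
After op 4 (add /pof/r 97): {"pof":{"r":97,"tzq":[44,83]},"yvf":75}
After op 5 (add /pof/b 98): {"pof":{"b":98,"r":97,"tzq":[44,83]},"yvf":75}
After op 6 (replace /pof/r 67): {"pof":{"b":98,"r":67,"tzq":[44,83]},"yvf":75}
After op 7 (add /m 16): {"m":16,"pof":{"b":98,"r":67,"tzq":[44,83]},"yvf":75}
After op 8 (replace /yvf 12): {"m":16,"pof":{"b":98,"r":67,"tzq":[44,83]},"yvf":12}
After op 9 (add /ko 42): {"ko":42,"m":16,"pof":{"b":98,"r":67,"tzq":[44,83]},"yvf":12}
After op 10 (remove /pof/r): {"ko":42,"m":16,"pof":{"b":98,"tzq":[44,83]},"yvf":12}
After op 11 (add /m 33): {"ko":42,"m":33,"pof":{"b":98,"tzq":[44,83]},"yvf":12}
After op 12 (add /pof/kx 70): {"ko":42,"m":33,"pof":{"b":98,"kx":70,"tzq":[44,83]},"yvf":12}
After op 13 (replace /pof/kx 45): {"ko":42,"m":33,"pof":{"b":98,"kx":45,"tzq":[44,83]},"yvf":12}
After op 14 (add /pof/kx 35): {"ko":42,"m":33,"pof":{"b":98,"kx":35,"tzq":[44,83]},"yvf":12}
After op 15 (replace /pof/tzq 40): {"ko":42,"m":33,"pof":{"b":98,"kx":35,"tzq":40},"yvf":12}
After op 16 (replace /m 26): {"ko":42,"m":26,"pof":{"b":98,"kx":35,"tzq":40},"yvf":12}
After op 17 (add /ko 19): {"ko":19,"m":26,"pof":{"b":98,"kx":35,"tzq":40},"yvf":12}
After op 18 (replace /yvf 74): {"ko":19,"m":26,"pof":{"b":98,"kx":35,"tzq":40},"yvf":74}
After op 19 (replace /m 3): {"ko":19,"m":3,"pof":{"b":98,"kx":35,"tzq":40},"yvf":74}
Value at /pof/kx: 35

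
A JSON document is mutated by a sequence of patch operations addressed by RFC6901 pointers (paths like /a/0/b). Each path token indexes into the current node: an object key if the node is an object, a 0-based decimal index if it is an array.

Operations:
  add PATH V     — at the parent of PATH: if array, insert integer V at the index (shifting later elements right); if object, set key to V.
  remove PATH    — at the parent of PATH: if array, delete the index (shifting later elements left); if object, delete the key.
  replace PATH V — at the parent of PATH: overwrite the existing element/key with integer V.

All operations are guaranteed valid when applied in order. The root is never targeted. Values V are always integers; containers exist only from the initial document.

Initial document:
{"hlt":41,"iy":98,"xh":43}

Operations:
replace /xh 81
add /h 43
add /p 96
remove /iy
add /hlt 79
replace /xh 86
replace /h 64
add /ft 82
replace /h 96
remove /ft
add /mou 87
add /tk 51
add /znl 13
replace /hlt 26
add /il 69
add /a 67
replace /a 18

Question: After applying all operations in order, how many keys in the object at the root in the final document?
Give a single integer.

After op 1 (replace /xh 81): {"hlt":41,"iy":98,"xh":81}
After op 2 (add /h 43): {"h":43,"hlt":41,"iy":98,"xh":81}
After op 3 (add /p 96): {"h":43,"hlt":41,"iy":98,"p":96,"xh":81}
After op 4 (remove /iy): {"h":43,"hlt":41,"p":96,"xh":81}
After op 5 (add /hlt 79): {"h":43,"hlt":79,"p":96,"xh":81}
After op 6 (replace /xh 86): {"h":43,"hlt":79,"p":96,"xh":86}
After op 7 (replace /h 64): {"h":64,"hlt":79,"p":96,"xh":86}
After op 8 (add /ft 82): {"ft":82,"h":64,"hlt":79,"p":96,"xh":86}
After op 9 (replace /h 96): {"ft":82,"h":96,"hlt":79,"p":96,"xh":86}
After op 10 (remove /ft): {"h":96,"hlt":79,"p":96,"xh":86}
After op 11 (add /mou 87): {"h":96,"hlt":79,"mou":87,"p":96,"xh":86}
After op 12 (add /tk 51): {"h":96,"hlt":79,"mou":87,"p":96,"tk":51,"xh":86}
After op 13 (add /znl 13): {"h":96,"hlt":79,"mou":87,"p":96,"tk":51,"xh":86,"znl":13}
After op 14 (replace /hlt 26): {"h":96,"hlt":26,"mou":87,"p":96,"tk":51,"xh":86,"znl":13}
After op 15 (add /il 69): {"h":96,"hlt":26,"il":69,"mou":87,"p":96,"tk":51,"xh":86,"znl":13}
After op 16 (add /a 67): {"a":67,"h":96,"hlt":26,"il":69,"mou":87,"p":96,"tk":51,"xh":86,"znl":13}
After op 17 (replace /a 18): {"a":18,"h":96,"hlt":26,"il":69,"mou":87,"p":96,"tk":51,"xh":86,"znl":13}
Size at the root: 9

Answer: 9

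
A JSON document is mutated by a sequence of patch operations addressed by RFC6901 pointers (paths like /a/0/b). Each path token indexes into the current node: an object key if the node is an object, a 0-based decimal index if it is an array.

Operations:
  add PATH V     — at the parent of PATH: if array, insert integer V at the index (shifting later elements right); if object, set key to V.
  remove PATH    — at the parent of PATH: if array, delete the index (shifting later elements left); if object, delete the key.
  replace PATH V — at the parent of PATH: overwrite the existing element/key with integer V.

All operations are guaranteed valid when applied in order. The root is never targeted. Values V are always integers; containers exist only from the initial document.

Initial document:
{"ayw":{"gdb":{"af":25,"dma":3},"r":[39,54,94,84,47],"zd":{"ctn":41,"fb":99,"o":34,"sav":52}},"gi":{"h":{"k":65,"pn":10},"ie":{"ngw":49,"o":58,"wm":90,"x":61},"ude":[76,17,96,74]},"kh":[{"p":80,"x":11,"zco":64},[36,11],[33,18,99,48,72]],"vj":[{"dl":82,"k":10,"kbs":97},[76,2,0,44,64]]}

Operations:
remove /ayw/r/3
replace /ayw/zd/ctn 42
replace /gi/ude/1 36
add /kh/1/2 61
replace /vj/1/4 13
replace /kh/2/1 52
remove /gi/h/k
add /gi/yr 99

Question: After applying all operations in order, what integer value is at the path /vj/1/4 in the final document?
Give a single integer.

After op 1 (remove /ayw/r/3): {"ayw":{"gdb":{"af":25,"dma":3},"r":[39,54,94,47],"zd":{"ctn":41,"fb":99,"o":34,"sav":52}},"gi":{"h":{"k":65,"pn":10},"ie":{"ngw":49,"o":58,"wm":90,"x":61},"ude":[76,17,96,74]},"kh":[{"p":80,"x":11,"zco":64},[36,11],[33,18,99,48,72]],"vj":[{"dl":82,"k":10,"kbs":97},[76,2,0,44,64]]}
After op 2 (replace /ayw/zd/ctn 42): {"ayw":{"gdb":{"af":25,"dma":3},"r":[39,54,94,47],"zd":{"ctn":42,"fb":99,"o":34,"sav":52}},"gi":{"h":{"k":65,"pn":10},"ie":{"ngw":49,"o":58,"wm":90,"x":61},"ude":[76,17,96,74]},"kh":[{"p":80,"x":11,"zco":64},[36,11],[33,18,99,48,72]],"vj":[{"dl":82,"k":10,"kbs":97},[76,2,0,44,64]]}
After op 3 (replace /gi/ude/1 36): {"ayw":{"gdb":{"af":25,"dma":3},"r":[39,54,94,47],"zd":{"ctn":42,"fb":99,"o":34,"sav":52}},"gi":{"h":{"k":65,"pn":10},"ie":{"ngw":49,"o":58,"wm":90,"x":61},"ude":[76,36,96,74]},"kh":[{"p":80,"x":11,"zco":64},[36,11],[33,18,99,48,72]],"vj":[{"dl":82,"k":10,"kbs":97},[76,2,0,44,64]]}
After op 4 (add /kh/1/2 61): {"ayw":{"gdb":{"af":25,"dma":3},"r":[39,54,94,47],"zd":{"ctn":42,"fb":99,"o":34,"sav":52}},"gi":{"h":{"k":65,"pn":10},"ie":{"ngw":49,"o":58,"wm":90,"x":61},"ude":[76,36,96,74]},"kh":[{"p":80,"x":11,"zco":64},[36,11,61],[33,18,99,48,72]],"vj":[{"dl":82,"k":10,"kbs":97},[76,2,0,44,64]]}
After op 5 (replace /vj/1/4 13): {"ayw":{"gdb":{"af":25,"dma":3},"r":[39,54,94,47],"zd":{"ctn":42,"fb":99,"o":34,"sav":52}},"gi":{"h":{"k":65,"pn":10},"ie":{"ngw":49,"o":58,"wm":90,"x":61},"ude":[76,36,96,74]},"kh":[{"p":80,"x":11,"zco":64},[36,11,61],[33,18,99,48,72]],"vj":[{"dl":82,"k":10,"kbs":97},[76,2,0,44,13]]}
After op 6 (replace /kh/2/1 52): {"ayw":{"gdb":{"af":25,"dma":3},"r":[39,54,94,47],"zd":{"ctn":42,"fb":99,"o":34,"sav":52}},"gi":{"h":{"k":65,"pn":10},"ie":{"ngw":49,"o":58,"wm":90,"x":61},"ude":[76,36,96,74]},"kh":[{"p":80,"x":11,"zco":64},[36,11,61],[33,52,99,48,72]],"vj":[{"dl":82,"k":10,"kbs":97},[76,2,0,44,13]]}
After op 7 (remove /gi/h/k): {"ayw":{"gdb":{"af":25,"dma":3},"r":[39,54,94,47],"zd":{"ctn":42,"fb":99,"o":34,"sav":52}},"gi":{"h":{"pn":10},"ie":{"ngw":49,"o":58,"wm":90,"x":61},"ude":[76,36,96,74]},"kh":[{"p":80,"x":11,"zco":64},[36,11,61],[33,52,99,48,72]],"vj":[{"dl":82,"k":10,"kbs":97},[76,2,0,44,13]]}
After op 8 (add /gi/yr 99): {"ayw":{"gdb":{"af":25,"dma":3},"r":[39,54,94,47],"zd":{"ctn":42,"fb":99,"o":34,"sav":52}},"gi":{"h":{"pn":10},"ie":{"ngw":49,"o":58,"wm":90,"x":61},"ude":[76,36,96,74],"yr":99},"kh":[{"p":80,"x":11,"zco":64},[36,11,61],[33,52,99,48,72]],"vj":[{"dl":82,"k":10,"kbs":97},[76,2,0,44,13]]}
Value at /vj/1/4: 13

Answer: 13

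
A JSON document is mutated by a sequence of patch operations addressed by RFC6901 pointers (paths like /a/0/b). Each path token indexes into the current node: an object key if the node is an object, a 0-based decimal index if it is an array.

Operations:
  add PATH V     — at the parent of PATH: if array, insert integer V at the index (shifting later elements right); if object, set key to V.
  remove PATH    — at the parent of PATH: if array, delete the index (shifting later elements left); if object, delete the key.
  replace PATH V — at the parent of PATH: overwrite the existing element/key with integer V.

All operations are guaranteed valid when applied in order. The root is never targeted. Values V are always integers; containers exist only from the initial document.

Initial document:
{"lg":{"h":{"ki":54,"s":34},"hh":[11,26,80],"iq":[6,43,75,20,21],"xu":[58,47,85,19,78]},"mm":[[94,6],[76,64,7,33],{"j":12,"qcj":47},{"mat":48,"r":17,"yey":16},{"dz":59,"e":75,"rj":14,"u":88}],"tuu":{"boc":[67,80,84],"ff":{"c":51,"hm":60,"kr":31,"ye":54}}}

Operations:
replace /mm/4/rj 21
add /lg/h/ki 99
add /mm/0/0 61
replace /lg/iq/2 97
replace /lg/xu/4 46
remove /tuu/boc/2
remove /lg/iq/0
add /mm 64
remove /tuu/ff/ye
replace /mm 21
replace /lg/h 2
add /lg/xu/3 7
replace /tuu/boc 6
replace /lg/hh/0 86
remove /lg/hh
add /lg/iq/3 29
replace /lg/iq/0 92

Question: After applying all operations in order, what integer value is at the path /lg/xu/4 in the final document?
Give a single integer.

Answer: 19

Derivation:
After op 1 (replace /mm/4/rj 21): {"lg":{"h":{"ki":54,"s":34},"hh":[11,26,80],"iq":[6,43,75,20,21],"xu":[58,47,85,19,78]},"mm":[[94,6],[76,64,7,33],{"j":12,"qcj":47},{"mat":48,"r":17,"yey":16},{"dz":59,"e":75,"rj":21,"u":88}],"tuu":{"boc":[67,80,84],"ff":{"c":51,"hm":60,"kr":31,"ye":54}}}
After op 2 (add /lg/h/ki 99): {"lg":{"h":{"ki":99,"s":34},"hh":[11,26,80],"iq":[6,43,75,20,21],"xu":[58,47,85,19,78]},"mm":[[94,6],[76,64,7,33],{"j":12,"qcj":47},{"mat":48,"r":17,"yey":16},{"dz":59,"e":75,"rj":21,"u":88}],"tuu":{"boc":[67,80,84],"ff":{"c":51,"hm":60,"kr":31,"ye":54}}}
After op 3 (add /mm/0/0 61): {"lg":{"h":{"ki":99,"s":34},"hh":[11,26,80],"iq":[6,43,75,20,21],"xu":[58,47,85,19,78]},"mm":[[61,94,6],[76,64,7,33],{"j":12,"qcj":47},{"mat":48,"r":17,"yey":16},{"dz":59,"e":75,"rj":21,"u":88}],"tuu":{"boc":[67,80,84],"ff":{"c":51,"hm":60,"kr":31,"ye":54}}}
After op 4 (replace /lg/iq/2 97): {"lg":{"h":{"ki":99,"s":34},"hh":[11,26,80],"iq":[6,43,97,20,21],"xu":[58,47,85,19,78]},"mm":[[61,94,6],[76,64,7,33],{"j":12,"qcj":47},{"mat":48,"r":17,"yey":16},{"dz":59,"e":75,"rj":21,"u":88}],"tuu":{"boc":[67,80,84],"ff":{"c":51,"hm":60,"kr":31,"ye":54}}}
After op 5 (replace /lg/xu/4 46): {"lg":{"h":{"ki":99,"s":34},"hh":[11,26,80],"iq":[6,43,97,20,21],"xu":[58,47,85,19,46]},"mm":[[61,94,6],[76,64,7,33],{"j":12,"qcj":47},{"mat":48,"r":17,"yey":16},{"dz":59,"e":75,"rj":21,"u":88}],"tuu":{"boc":[67,80,84],"ff":{"c":51,"hm":60,"kr":31,"ye":54}}}
After op 6 (remove /tuu/boc/2): {"lg":{"h":{"ki":99,"s":34},"hh":[11,26,80],"iq":[6,43,97,20,21],"xu":[58,47,85,19,46]},"mm":[[61,94,6],[76,64,7,33],{"j":12,"qcj":47},{"mat":48,"r":17,"yey":16},{"dz":59,"e":75,"rj":21,"u":88}],"tuu":{"boc":[67,80],"ff":{"c":51,"hm":60,"kr":31,"ye":54}}}
After op 7 (remove /lg/iq/0): {"lg":{"h":{"ki":99,"s":34},"hh":[11,26,80],"iq":[43,97,20,21],"xu":[58,47,85,19,46]},"mm":[[61,94,6],[76,64,7,33],{"j":12,"qcj":47},{"mat":48,"r":17,"yey":16},{"dz":59,"e":75,"rj":21,"u":88}],"tuu":{"boc":[67,80],"ff":{"c":51,"hm":60,"kr":31,"ye":54}}}
After op 8 (add /mm 64): {"lg":{"h":{"ki":99,"s":34},"hh":[11,26,80],"iq":[43,97,20,21],"xu":[58,47,85,19,46]},"mm":64,"tuu":{"boc":[67,80],"ff":{"c":51,"hm":60,"kr":31,"ye":54}}}
After op 9 (remove /tuu/ff/ye): {"lg":{"h":{"ki":99,"s":34},"hh":[11,26,80],"iq":[43,97,20,21],"xu":[58,47,85,19,46]},"mm":64,"tuu":{"boc":[67,80],"ff":{"c":51,"hm":60,"kr":31}}}
After op 10 (replace /mm 21): {"lg":{"h":{"ki":99,"s":34},"hh":[11,26,80],"iq":[43,97,20,21],"xu":[58,47,85,19,46]},"mm":21,"tuu":{"boc":[67,80],"ff":{"c":51,"hm":60,"kr":31}}}
After op 11 (replace /lg/h 2): {"lg":{"h":2,"hh":[11,26,80],"iq":[43,97,20,21],"xu":[58,47,85,19,46]},"mm":21,"tuu":{"boc":[67,80],"ff":{"c":51,"hm":60,"kr":31}}}
After op 12 (add /lg/xu/3 7): {"lg":{"h":2,"hh":[11,26,80],"iq":[43,97,20,21],"xu":[58,47,85,7,19,46]},"mm":21,"tuu":{"boc":[67,80],"ff":{"c":51,"hm":60,"kr":31}}}
After op 13 (replace /tuu/boc 6): {"lg":{"h":2,"hh":[11,26,80],"iq":[43,97,20,21],"xu":[58,47,85,7,19,46]},"mm":21,"tuu":{"boc":6,"ff":{"c":51,"hm":60,"kr":31}}}
After op 14 (replace /lg/hh/0 86): {"lg":{"h":2,"hh":[86,26,80],"iq":[43,97,20,21],"xu":[58,47,85,7,19,46]},"mm":21,"tuu":{"boc":6,"ff":{"c":51,"hm":60,"kr":31}}}
After op 15 (remove /lg/hh): {"lg":{"h":2,"iq":[43,97,20,21],"xu":[58,47,85,7,19,46]},"mm":21,"tuu":{"boc":6,"ff":{"c":51,"hm":60,"kr":31}}}
After op 16 (add /lg/iq/3 29): {"lg":{"h":2,"iq":[43,97,20,29,21],"xu":[58,47,85,7,19,46]},"mm":21,"tuu":{"boc":6,"ff":{"c":51,"hm":60,"kr":31}}}
After op 17 (replace /lg/iq/0 92): {"lg":{"h":2,"iq":[92,97,20,29,21],"xu":[58,47,85,7,19,46]},"mm":21,"tuu":{"boc":6,"ff":{"c":51,"hm":60,"kr":31}}}
Value at /lg/xu/4: 19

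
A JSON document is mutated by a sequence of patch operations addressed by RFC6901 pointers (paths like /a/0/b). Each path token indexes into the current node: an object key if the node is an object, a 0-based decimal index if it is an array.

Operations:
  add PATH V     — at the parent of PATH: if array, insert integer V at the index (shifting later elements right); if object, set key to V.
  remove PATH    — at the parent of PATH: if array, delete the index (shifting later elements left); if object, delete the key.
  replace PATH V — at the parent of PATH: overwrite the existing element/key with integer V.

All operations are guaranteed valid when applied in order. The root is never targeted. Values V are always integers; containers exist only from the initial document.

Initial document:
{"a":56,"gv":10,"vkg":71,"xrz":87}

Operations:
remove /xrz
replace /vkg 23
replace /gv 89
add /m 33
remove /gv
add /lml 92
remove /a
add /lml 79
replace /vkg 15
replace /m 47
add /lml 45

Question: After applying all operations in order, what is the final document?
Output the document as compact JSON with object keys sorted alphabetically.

After op 1 (remove /xrz): {"a":56,"gv":10,"vkg":71}
After op 2 (replace /vkg 23): {"a":56,"gv":10,"vkg":23}
After op 3 (replace /gv 89): {"a":56,"gv":89,"vkg":23}
After op 4 (add /m 33): {"a":56,"gv":89,"m":33,"vkg":23}
After op 5 (remove /gv): {"a":56,"m":33,"vkg":23}
After op 6 (add /lml 92): {"a":56,"lml":92,"m":33,"vkg":23}
After op 7 (remove /a): {"lml":92,"m":33,"vkg":23}
After op 8 (add /lml 79): {"lml":79,"m":33,"vkg":23}
After op 9 (replace /vkg 15): {"lml":79,"m":33,"vkg":15}
After op 10 (replace /m 47): {"lml":79,"m":47,"vkg":15}
After op 11 (add /lml 45): {"lml":45,"m":47,"vkg":15}

Answer: {"lml":45,"m":47,"vkg":15}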